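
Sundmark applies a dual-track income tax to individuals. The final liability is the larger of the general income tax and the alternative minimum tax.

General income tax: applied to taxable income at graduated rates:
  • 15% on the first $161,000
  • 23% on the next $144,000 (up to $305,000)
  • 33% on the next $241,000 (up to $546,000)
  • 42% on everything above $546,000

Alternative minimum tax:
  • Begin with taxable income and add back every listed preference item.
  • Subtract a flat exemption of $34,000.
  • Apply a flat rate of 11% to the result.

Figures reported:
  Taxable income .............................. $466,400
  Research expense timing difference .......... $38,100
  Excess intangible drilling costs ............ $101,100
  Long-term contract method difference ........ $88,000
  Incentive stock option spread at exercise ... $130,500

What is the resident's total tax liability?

General income tax:
  $161,000 × 15% = $24,150
  $144,000 × 23% = $33,120
  $161,400 × 33% = $53,262
  → $110,532

Alternative minimum tax:
  Adjusted income: $466,400 + $38,100 + $101,100 + $88,000 + $130,500 = $824,100
  Less exemption $34,000 → base $790,100
  $790,100 × 11% = $86,911

$110,532 > $86,911, so the general income tax governs.

$110,532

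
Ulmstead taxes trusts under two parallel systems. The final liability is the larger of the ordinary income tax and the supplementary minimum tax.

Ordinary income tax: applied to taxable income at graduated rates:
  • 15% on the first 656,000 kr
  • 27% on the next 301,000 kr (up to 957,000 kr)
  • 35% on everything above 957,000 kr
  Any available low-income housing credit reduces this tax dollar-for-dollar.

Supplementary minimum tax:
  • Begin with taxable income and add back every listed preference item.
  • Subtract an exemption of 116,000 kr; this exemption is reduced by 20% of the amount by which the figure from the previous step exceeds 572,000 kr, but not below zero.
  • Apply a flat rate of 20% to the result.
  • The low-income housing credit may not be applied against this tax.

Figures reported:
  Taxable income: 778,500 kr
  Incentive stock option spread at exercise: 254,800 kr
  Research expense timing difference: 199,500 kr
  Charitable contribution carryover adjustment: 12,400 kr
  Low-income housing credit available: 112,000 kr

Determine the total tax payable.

Supplementary minimum tax:
  Adjusted income: 778,500 kr + 254,800 kr + 199,500 kr + 12,400 kr = 1,245,200 kr
  Exemption: 20% × (1,245,200 kr − 572,000 kr) = 134,640 kr ≥ 116,000 kr, so the exemption is fully phased out
  Base: 1,245,200 kr − 0 kr = 1,245,200 kr
  1,245,200 kr × 20% = 249,040 kr

Ordinary income tax:
  656,000 kr × 15% = 98,400 kr
  122,500 kr × 27% = 33,075 kr
  → 131,475 kr
  Less low-income housing credit 112,000 kr → 19,475 kr

249,040 kr > 19,475 kr, so the supplementary minimum tax is the binding amount.

249,040 kr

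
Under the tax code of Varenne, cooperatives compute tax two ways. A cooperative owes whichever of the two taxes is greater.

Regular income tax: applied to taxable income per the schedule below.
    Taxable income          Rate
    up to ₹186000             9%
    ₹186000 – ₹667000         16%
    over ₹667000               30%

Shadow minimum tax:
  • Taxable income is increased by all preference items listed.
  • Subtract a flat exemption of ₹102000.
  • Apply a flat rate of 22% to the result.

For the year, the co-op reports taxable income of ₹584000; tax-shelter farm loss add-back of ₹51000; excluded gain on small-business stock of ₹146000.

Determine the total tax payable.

Regular income tax:
  ₹186000 × 9% = ₹16740
  ₹398000 × 16% = ₹63680
  → ₹80420

Shadow minimum tax:
  Adjusted income: ₹584000 + ₹51000 + ₹146000 = ₹781000
  Less exemption ₹102000 → base ₹679000
  ₹679000 × 22% = ₹149380

₹149380 > ₹80420, so the shadow minimum tax is the binding amount.

₹149380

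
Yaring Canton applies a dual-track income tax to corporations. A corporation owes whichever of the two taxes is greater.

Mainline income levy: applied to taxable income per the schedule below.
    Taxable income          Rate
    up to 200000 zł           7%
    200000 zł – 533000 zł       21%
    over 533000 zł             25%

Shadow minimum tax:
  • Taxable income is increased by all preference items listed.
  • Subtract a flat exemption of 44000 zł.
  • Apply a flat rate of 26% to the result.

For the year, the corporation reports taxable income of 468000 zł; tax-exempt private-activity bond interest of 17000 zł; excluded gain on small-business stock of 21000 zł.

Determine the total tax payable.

Mainline income levy:
  200000 zł × 7% = 14000 zł
  268000 zł × 21% = 56280 zł
  → 70280 zł

Shadow minimum tax:
  Adjusted income: 468000 zł + 17000 zł + 21000 zł = 506000 zł
  Less exemption 44000 zł → base 462000 zł
  462000 zł × 26% = 120120 zł

120120 zł > 70280 zł, so the shadow minimum tax is the binding amount.

120120 zł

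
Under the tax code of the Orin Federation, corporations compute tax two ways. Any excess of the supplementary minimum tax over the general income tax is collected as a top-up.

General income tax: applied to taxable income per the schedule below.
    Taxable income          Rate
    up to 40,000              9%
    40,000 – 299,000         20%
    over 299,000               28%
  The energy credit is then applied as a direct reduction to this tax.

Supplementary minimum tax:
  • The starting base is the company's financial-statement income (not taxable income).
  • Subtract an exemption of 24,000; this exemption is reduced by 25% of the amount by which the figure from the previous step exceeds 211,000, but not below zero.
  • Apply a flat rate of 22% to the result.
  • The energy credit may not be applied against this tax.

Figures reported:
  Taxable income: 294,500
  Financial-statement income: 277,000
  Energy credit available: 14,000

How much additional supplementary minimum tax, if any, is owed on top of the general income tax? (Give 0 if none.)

18,790

General income tax:
  40,000 × 9% = 3,600
  254,500 × 20% = 50,900
  → 54,500
  Less energy credit 14,000 → 40,500

Supplementary minimum tax:
  Base (financial-statement income): 277,000
  Exemption: 24,000 − 25% × (277,000 − 211,000) = 24,000 − 16,500 = 7,500
  Base: 277,000 − 7,500 = 269,500
  269,500 × 22% = 59,290

Excess of supplementary minimum tax over general income tax: 59,290 − 40,500 = 18,790.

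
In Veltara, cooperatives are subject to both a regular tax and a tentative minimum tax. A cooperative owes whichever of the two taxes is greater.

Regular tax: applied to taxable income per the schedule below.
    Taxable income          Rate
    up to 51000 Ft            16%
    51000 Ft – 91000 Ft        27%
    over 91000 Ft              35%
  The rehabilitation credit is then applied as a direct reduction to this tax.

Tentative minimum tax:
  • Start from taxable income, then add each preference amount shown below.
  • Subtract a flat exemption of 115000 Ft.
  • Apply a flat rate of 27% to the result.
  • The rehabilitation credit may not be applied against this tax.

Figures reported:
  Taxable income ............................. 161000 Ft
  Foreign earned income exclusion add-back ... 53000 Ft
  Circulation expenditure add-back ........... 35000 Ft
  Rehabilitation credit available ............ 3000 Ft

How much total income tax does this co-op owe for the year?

Regular tax:
  51000 Ft × 16% = 8160 Ft
  40000 Ft × 27% = 10800 Ft
  70000 Ft × 35% = 24500 Ft
  → 43460 Ft
  Less rehabilitation credit 3000 Ft → 40460 Ft

Tentative minimum tax:
  Adjusted income: 161000 Ft + 53000 Ft + 35000 Ft = 249000 Ft
  Less exemption 115000 Ft → base 134000 Ft
  134000 Ft × 27% = 36180 Ft

40460 Ft > 36180 Ft, so the regular tax governs.

40460 Ft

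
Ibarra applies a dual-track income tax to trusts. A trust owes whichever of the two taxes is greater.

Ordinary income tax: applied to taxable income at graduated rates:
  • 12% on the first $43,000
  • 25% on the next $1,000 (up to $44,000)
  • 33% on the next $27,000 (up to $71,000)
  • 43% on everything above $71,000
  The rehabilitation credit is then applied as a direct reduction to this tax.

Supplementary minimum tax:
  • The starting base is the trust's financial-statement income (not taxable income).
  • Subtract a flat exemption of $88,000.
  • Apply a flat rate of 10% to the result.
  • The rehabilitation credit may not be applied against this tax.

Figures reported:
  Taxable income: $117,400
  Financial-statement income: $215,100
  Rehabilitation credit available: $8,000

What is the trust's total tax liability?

$26,272

Supplementary minimum tax:
  Base (financial-statement income): $215,100
  Less exemption $88,000 → base $127,100
  $127,100 × 10% = $12,710

Ordinary income tax:
  $43,000 × 12% = $5,160
  $1,000 × 25% = $250
  $27,000 × 33% = $8,910
  $46,400 × 43% = $19,952
  → $34,272
  Less rehabilitation credit $8,000 → $26,272

$26,272 > $12,710, so the ordinary income tax governs.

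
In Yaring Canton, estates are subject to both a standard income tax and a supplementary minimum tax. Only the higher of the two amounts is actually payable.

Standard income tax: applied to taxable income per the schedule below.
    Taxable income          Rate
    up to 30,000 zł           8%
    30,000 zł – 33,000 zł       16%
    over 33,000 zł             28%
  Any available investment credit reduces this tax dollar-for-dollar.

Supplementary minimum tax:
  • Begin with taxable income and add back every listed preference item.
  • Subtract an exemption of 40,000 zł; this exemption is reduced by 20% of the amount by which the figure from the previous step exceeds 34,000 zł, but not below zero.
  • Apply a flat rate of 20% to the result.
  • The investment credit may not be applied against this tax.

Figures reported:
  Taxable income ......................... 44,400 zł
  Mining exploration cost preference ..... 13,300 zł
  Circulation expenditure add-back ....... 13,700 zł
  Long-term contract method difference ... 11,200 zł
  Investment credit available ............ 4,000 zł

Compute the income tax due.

Supplementary minimum tax:
  Adjusted income: 44,400 zł + 13,300 zł + 13,700 zł + 11,200 zł = 82,600 zł
  Exemption: 40,000 zł − 20% × (82,600 zł − 34,000 zł) = 40,000 zł − 9,720 zł = 30,280 zł
  Base: 82,600 zł − 30,280 zł = 52,320 zł
  52,320 zł × 20% = 10,464 zł

Standard income tax:
  30,000 zł × 8% = 2,400 zł
  3,000 zł × 16% = 480 zł
  11,400 zł × 28% = 3,192 zł
  → 6,072 zł
  Less investment credit 4,000 zł → 2,072 zł

10,464 zł > 2,072 zł, so the supplementary minimum tax is the binding amount.

10,464 zł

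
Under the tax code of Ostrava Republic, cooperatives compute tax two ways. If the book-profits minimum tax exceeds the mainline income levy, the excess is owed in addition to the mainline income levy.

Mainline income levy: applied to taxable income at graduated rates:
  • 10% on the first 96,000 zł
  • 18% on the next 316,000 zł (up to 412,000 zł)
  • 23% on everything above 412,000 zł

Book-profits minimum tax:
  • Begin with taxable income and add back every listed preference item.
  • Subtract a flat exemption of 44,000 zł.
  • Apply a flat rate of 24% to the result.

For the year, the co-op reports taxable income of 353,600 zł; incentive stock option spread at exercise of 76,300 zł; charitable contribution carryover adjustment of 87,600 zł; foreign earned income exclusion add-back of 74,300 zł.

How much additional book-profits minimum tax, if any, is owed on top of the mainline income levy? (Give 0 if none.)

75,504 zł

Book-profits minimum tax:
  Adjusted income: 353,600 zł + 76,300 zł + 87,600 zł + 74,300 zł = 591,800 zł
  Less exemption 44,000 zł → base 547,800 zł
  547,800 zł × 24% = 131,472 zł

Mainline income levy:
  96,000 zł × 10% = 9,600 zł
  257,600 zł × 18% = 46,368 zł
  → 55,968 zł

Excess of book-profits minimum tax over mainline income levy: 131,472 zł − 55,968 zł = 75,504 zł.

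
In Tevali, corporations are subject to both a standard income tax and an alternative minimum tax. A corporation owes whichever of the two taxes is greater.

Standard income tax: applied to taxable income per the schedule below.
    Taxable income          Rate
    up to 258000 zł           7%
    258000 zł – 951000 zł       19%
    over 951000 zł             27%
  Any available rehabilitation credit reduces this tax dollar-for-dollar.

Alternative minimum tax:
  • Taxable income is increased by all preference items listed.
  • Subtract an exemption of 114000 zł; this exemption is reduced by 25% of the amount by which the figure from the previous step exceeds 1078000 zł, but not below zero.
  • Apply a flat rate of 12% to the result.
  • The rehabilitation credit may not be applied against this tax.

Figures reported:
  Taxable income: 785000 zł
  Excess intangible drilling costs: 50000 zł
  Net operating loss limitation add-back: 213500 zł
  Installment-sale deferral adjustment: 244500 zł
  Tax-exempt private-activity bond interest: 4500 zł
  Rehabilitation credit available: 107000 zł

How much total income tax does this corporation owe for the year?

Alternative minimum tax:
  Adjusted income: 785000 zł + 50000 zł + 213500 zł + 244500 zł + 4500 zł = 1297500 zł
  Exemption: 114000 zł − 25% × (1297500 zł − 1078000 zł) = 114000 zł − 54875 zł = 59125 zł
  Base: 1297500 zł − 59125 zł = 1238375 zł
  1238375 zł × 12% = 148605 zł

Standard income tax:
  258000 zł × 7% = 18060 zł
  527000 zł × 19% = 100130 zł
  → 118190 zł
  Less rehabilitation credit 107000 zł → 11190 zł

148605 zł > 11190 zł, so the alternative minimum tax is the binding amount.

148605 zł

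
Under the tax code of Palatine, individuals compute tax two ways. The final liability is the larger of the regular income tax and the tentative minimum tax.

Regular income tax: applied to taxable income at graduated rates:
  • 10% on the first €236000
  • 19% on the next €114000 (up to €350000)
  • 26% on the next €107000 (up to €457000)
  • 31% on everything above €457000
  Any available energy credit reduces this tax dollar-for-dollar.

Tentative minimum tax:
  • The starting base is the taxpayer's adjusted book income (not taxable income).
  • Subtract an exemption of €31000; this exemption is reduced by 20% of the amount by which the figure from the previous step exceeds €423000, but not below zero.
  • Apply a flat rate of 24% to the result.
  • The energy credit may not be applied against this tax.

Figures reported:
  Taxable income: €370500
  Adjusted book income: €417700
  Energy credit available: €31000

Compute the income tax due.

€92808

Regular income tax:
  €236000 × 10% = €23600
  €114000 × 19% = €21660
  €20500 × 26% = €5330
  → €50590
  Less energy credit €31000 → €19590

Tentative minimum tax:
  Base (adjusted book income): €417700
  Exemption: €417700 ≤ €423000, so full €31000 applies
  Base: €417700 − €31000 = €386700
  €386700 × 24% = €92808

€92808 > €19590, so the tentative minimum tax is the binding amount.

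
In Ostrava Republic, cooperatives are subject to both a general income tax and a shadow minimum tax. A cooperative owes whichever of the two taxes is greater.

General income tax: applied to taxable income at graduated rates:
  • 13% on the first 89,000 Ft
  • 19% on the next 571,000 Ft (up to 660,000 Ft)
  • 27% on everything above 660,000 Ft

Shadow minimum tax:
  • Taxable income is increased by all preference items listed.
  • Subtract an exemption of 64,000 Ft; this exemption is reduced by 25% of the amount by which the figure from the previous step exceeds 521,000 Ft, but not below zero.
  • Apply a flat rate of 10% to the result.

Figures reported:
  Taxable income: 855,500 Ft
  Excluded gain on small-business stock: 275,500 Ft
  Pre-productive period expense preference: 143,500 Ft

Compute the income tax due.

General income tax:
  89,000 Ft × 13% = 11,570 Ft
  571,000 Ft × 19% = 108,490 Ft
  195,500 Ft × 27% = 52,785 Ft
  → 172,845 Ft

Shadow minimum tax:
  Adjusted income: 855,500 Ft + 275,500 Ft + 143,500 Ft = 1,274,500 Ft
  Exemption: 25% × (1,274,500 Ft − 521,000 Ft) = 188,375 Ft ≥ 64,000 Ft, so the exemption is fully phased out
  Base: 1,274,500 Ft − 0 Ft = 1,274,500 Ft
  1,274,500 Ft × 10% = 127,450 Ft

172,845 Ft > 127,450 Ft, so the general income tax governs.

172,845 Ft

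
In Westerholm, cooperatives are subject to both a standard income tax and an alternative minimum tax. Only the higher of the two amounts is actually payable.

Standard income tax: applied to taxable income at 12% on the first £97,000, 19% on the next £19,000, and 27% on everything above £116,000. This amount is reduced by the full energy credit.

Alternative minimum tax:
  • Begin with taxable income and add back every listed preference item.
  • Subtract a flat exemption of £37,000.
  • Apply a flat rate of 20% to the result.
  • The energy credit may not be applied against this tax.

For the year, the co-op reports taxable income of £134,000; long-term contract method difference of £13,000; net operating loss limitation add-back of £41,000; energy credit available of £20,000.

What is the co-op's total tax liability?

£30,200

Standard income tax:
  £97,000 × 12% = £11,640
  £19,000 × 19% = £3,610
  £18,000 × 27% = £4,860
  → £20,110
  Less energy credit £20,000 → £110

Alternative minimum tax:
  Adjusted income: £134,000 + £13,000 + £41,000 = £188,000
  Less exemption £37,000 → base £151,000
  £151,000 × 20% = £30,200

£30,200 > £110, so the alternative minimum tax is the binding amount.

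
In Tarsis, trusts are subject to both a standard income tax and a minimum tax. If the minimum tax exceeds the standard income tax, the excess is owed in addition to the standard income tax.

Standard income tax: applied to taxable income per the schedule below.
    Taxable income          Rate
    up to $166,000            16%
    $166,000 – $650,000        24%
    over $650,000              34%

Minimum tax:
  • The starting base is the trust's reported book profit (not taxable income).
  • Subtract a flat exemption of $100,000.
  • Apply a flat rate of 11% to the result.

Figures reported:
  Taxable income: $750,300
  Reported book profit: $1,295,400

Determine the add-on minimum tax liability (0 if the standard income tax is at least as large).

Minimum tax:
  Base (reported book profit): $1,295,400
  Less exemption $100,000 → base $1,195,400
  $1,195,400 × 11% = $131,494

Standard income tax:
  $166,000 × 16% = $26,560
  $484,000 × 24% = $116,160
  $100,300 × 34% = $34,102
  → $176,822

$131,494 ≤ $176,822, so no add-on is due.

$0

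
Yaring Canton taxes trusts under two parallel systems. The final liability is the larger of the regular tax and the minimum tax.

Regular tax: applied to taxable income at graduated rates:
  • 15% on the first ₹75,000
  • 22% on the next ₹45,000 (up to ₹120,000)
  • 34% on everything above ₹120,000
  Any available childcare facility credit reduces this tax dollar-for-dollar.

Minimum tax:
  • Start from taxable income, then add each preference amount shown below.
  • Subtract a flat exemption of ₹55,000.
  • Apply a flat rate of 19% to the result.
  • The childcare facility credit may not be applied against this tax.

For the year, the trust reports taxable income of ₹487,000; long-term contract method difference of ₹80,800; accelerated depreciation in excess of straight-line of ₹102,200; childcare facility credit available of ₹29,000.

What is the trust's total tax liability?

₹116,930

Regular tax:
  ₹75,000 × 15% = ₹11,250
  ₹45,000 × 22% = ₹9,900
  ₹367,000 × 34% = ₹124,780
  → ₹145,930
  Less childcare facility credit ₹29,000 → ₹116,930

Minimum tax:
  Adjusted income: ₹487,000 + ₹80,800 + ₹102,200 = ₹670,000
  Less exemption ₹55,000 → base ₹615,000
  ₹615,000 × 19% = ₹116,850

₹116,930 > ₹116,850, so the regular tax governs.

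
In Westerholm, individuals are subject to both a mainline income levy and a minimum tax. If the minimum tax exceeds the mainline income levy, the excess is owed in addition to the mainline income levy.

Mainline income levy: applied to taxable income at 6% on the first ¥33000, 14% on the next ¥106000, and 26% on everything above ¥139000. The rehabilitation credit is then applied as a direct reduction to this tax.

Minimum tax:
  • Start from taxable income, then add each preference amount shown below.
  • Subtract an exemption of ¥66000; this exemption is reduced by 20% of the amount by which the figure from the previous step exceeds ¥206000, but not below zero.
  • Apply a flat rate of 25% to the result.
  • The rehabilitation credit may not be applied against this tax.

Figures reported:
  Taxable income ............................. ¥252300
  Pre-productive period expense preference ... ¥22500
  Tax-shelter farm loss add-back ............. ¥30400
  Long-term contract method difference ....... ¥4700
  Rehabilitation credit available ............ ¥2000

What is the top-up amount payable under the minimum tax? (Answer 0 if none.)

Mainline income levy:
  ¥33000 × 6% = ¥1980
  ¥106000 × 14% = ¥14840
  ¥113300 × 26% = ¥29458
  → ¥46278
  Less rehabilitation credit ¥2000 → ¥44278

Minimum tax:
  Adjusted income: ¥252300 + ¥22500 + ¥30400 + ¥4700 = ¥309900
  Exemption: ¥66000 − 20% × (¥309900 − ¥206000) = ¥66000 − ¥20780 = ¥45220
  Base: ¥309900 − ¥45220 = ¥264680
  ¥264680 × 25% = ¥66170

Excess of minimum tax over mainline income levy: ¥66170 − ¥44278 = ¥21892.

¥21892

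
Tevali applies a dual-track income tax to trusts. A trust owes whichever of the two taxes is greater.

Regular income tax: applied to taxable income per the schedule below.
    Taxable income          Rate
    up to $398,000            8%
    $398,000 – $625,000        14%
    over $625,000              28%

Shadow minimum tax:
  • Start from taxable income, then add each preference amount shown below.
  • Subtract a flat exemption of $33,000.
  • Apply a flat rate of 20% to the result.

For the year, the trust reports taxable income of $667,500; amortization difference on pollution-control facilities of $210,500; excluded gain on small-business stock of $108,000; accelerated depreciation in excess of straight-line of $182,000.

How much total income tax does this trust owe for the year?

Regular income tax:
  $398,000 × 8% = $31,840
  $227,000 × 14% = $31,780
  $42,500 × 28% = $11,900
  → $75,520

Shadow minimum tax:
  Adjusted income: $667,500 + $210,500 + $108,000 + $182,000 = $1,168,000
  Less exemption $33,000 → base $1,135,000
  $1,135,000 × 20% = $227,000

$227,000 > $75,520, so the shadow minimum tax is the binding amount.

$227,000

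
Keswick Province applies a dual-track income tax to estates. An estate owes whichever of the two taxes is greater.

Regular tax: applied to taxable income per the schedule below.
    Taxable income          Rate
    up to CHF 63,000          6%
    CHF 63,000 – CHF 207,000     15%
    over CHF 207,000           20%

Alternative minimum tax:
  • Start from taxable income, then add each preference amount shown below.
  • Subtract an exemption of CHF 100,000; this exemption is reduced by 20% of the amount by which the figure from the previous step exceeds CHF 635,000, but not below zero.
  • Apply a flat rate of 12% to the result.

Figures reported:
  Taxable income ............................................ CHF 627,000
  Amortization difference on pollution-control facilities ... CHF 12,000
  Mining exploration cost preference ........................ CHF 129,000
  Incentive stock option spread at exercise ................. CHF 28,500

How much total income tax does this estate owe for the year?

Regular tax:
  CHF 63,000 × 6% = CHF 3,780
  CHF 144,000 × 15% = CHF 21,600
  CHF 420,000 × 20% = CHF 84,000
  → CHF 109,380

Alternative minimum tax:
  Adjusted income: CHF 627,000 + CHF 12,000 + CHF 129,000 + CHF 28,500 = CHF 796,500
  Exemption: CHF 100,000 − 20% × (CHF 796,500 − CHF 635,000) = CHF 100,000 − CHF 32,300 = CHF 67,700
  Base: CHF 796,500 − CHF 67,700 = CHF 728,800
  CHF 728,800 × 12% = CHF 87,456

CHF 109,380 > CHF 87,456, so the regular tax governs.

CHF 109,380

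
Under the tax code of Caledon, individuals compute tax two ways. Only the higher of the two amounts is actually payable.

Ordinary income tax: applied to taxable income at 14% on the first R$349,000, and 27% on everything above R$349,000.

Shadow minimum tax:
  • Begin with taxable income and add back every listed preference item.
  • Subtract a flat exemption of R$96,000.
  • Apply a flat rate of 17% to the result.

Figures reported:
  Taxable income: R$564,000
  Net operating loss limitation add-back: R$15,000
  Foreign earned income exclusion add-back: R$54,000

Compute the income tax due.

Shadow minimum tax:
  Adjusted income: R$564,000 + R$15,000 + R$54,000 = R$633,000
  Less exemption R$96,000 → base R$537,000
  R$537,000 × 17% = R$91,290

Ordinary income tax:
  R$349,000 × 14% = R$48,860
  R$215,000 × 27% = R$58,050
  → R$106,910

R$106,910 > R$91,290, so the ordinary income tax governs.

R$106,910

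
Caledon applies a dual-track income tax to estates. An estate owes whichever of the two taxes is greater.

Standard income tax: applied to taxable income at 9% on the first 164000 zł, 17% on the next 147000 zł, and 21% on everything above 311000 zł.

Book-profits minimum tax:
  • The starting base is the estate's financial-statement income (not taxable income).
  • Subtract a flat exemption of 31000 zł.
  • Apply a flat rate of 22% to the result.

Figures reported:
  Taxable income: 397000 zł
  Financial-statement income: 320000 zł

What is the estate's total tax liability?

Standard income tax:
  164000 zł × 9% = 14760 zł
  147000 zł × 17% = 24990 zł
  86000 zł × 21% = 18060 zł
  → 57810 zł

Book-profits minimum tax:
  Base (financial-statement income): 320000 zł
  Less exemption 31000 zł → base 289000 zł
  289000 zł × 22% = 63580 zł

63580 zł > 57810 zł, so the book-profits minimum tax is the binding amount.

63580 zł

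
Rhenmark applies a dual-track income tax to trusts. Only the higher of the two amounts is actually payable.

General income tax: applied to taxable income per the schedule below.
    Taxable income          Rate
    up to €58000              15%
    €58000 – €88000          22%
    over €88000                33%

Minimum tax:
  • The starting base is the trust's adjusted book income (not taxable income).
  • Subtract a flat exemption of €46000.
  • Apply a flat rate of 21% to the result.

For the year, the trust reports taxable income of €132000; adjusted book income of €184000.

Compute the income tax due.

€29820

Minimum tax:
  Base (adjusted book income): €184000
  Less exemption €46000 → base €138000
  €138000 × 21% = €28980

General income tax:
  €58000 × 15% = €8700
  €30000 × 22% = €6600
  €44000 × 33% = €14520
  → €29820

€29820 > €28980, so the general income tax governs.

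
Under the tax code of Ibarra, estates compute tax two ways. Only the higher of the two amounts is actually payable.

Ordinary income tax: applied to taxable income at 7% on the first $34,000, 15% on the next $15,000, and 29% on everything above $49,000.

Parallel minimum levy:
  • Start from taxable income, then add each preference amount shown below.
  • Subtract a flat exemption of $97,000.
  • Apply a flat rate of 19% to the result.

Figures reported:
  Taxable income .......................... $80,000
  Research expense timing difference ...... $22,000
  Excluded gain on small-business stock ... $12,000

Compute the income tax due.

$13,620

Parallel minimum levy:
  Adjusted income: $80,000 + $22,000 + $12,000 = $114,000
  Less exemption $97,000 → base $17,000
  $17,000 × 19% = $3,230

Ordinary income tax:
  $34,000 × 7% = $2,380
  $15,000 × 15% = $2,250
  $31,000 × 29% = $8,990
  → $13,620

$13,620 > $3,230, so the ordinary income tax governs.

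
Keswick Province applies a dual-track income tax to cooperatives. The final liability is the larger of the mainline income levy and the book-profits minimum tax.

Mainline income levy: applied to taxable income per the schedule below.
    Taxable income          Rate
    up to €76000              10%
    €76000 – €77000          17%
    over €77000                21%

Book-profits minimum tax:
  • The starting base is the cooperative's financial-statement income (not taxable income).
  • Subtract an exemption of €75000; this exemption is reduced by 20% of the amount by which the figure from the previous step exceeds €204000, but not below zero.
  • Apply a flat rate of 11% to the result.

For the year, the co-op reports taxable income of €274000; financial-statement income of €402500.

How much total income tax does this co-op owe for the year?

Book-profits minimum tax:
  Base (financial-statement income): €402500
  Exemption: €75000 − 20% × (€402500 − €204000) = €75000 − €39700 = €35300
  Base: €402500 − €35300 = €367200
  €367200 × 11% = €40392

Mainline income levy:
  €76000 × 10% = €7600
  €1000 × 17% = €170
  €197000 × 21% = €41370
  → €49140

€49140 > €40392, so the mainline income levy governs.

€49140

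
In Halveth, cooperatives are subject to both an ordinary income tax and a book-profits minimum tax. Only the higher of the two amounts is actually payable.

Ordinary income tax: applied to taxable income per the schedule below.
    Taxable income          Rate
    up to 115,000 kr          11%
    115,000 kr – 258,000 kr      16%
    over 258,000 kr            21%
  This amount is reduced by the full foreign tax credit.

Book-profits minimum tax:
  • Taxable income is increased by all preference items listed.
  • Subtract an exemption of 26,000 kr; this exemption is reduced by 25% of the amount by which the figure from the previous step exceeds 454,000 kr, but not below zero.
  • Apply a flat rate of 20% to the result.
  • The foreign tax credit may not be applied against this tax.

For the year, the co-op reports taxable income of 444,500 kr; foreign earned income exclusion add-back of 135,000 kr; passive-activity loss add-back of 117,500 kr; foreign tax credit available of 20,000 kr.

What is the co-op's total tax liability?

Book-profits minimum tax:
  Adjusted income: 444,500 kr + 135,000 kr + 117,500 kr = 697,000 kr
  Exemption: 25% × (697,000 kr − 454,000 kr) = 60,750 kr ≥ 26,000 kr, so the exemption is fully phased out
  Base: 697,000 kr − 0 kr = 697,000 kr
  697,000 kr × 20% = 139,400 kr

Ordinary income tax:
  115,000 kr × 11% = 12,650 kr
  143,000 kr × 16% = 22,880 kr
  186,500 kr × 21% = 39,165 kr
  → 74,695 kr
  Less foreign tax credit 20,000 kr → 54,695 kr

139,400 kr > 54,695 kr, so the book-profits minimum tax is the binding amount.

139,400 kr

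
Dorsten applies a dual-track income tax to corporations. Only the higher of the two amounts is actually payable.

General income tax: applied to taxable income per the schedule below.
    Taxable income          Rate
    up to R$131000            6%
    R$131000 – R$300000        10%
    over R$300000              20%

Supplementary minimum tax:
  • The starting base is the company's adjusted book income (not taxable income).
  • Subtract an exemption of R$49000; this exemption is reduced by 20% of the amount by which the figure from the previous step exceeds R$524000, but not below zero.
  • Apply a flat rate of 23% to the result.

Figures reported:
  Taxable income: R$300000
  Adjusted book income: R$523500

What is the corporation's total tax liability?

General income tax:
  R$131000 × 6% = R$7860
  R$169000 × 10% = R$16900
  → R$24760

Supplementary minimum tax:
  Base (adjusted book income): R$523500
  Exemption: R$523500 ≤ R$524000, so full R$49000 applies
  Base: R$523500 − R$49000 = R$474500
  R$474500 × 23% = R$109135

R$109135 > R$24760, so the supplementary minimum tax is the binding amount.

R$109135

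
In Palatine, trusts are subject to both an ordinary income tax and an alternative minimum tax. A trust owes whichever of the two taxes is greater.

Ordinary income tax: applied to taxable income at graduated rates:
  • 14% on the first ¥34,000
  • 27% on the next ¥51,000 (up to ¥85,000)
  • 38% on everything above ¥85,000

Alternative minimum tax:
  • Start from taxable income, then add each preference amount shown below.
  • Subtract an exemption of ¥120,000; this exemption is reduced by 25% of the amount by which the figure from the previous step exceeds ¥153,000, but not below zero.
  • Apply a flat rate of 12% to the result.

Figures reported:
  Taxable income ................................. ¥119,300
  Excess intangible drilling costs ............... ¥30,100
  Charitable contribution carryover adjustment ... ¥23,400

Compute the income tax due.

¥31,564

Alternative minimum tax:
  Adjusted income: ¥119,300 + ¥30,100 + ¥23,400 = ¥172,800
  Exemption: ¥120,000 − 25% × (¥172,800 − ¥153,000) = ¥120,000 − ¥4,950 = ¥115,050
  Base: ¥172,800 − ¥115,050 = ¥57,750
  ¥57,750 × 12% = ¥6,930

Ordinary income tax:
  ¥34,000 × 14% = ¥4,760
  ¥51,000 × 27% = ¥13,770
  ¥34,300 × 38% = ¥13,034
  → ¥31,564

¥31,564 > ¥6,930, so the ordinary income tax governs.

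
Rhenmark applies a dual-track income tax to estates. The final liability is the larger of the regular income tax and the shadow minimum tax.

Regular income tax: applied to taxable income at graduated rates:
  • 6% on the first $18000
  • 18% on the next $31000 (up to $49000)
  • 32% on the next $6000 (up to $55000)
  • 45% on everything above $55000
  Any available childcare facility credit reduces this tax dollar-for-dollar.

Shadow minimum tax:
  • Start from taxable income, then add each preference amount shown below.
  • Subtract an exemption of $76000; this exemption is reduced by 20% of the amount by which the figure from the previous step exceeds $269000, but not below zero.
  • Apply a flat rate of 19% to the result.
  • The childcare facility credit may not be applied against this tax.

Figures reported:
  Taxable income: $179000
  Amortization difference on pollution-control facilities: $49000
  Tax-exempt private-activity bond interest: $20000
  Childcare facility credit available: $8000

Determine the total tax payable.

$56380

Regular income tax:
  $18000 × 6% = $1080
  $31000 × 18% = $5580
  $6000 × 32% = $1920
  $124000 × 45% = $55800
  → $64380
  Less childcare facility credit $8000 → $56380

Shadow minimum tax:
  Adjusted income: $179000 + $49000 + $20000 = $248000
  Exemption: $248000 ≤ $269000, so full $76000 applies
  Base: $248000 − $76000 = $172000
  $172000 × 19% = $32680

$56380 > $32680, so the regular income tax governs.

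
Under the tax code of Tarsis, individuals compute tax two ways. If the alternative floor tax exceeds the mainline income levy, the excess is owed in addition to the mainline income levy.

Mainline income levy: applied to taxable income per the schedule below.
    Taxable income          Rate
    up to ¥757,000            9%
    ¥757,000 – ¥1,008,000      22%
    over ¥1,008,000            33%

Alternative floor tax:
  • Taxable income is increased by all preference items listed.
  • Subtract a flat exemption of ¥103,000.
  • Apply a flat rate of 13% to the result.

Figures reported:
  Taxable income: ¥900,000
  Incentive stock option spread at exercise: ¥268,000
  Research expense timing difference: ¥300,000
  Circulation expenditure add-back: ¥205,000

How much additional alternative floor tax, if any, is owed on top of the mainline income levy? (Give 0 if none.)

Alternative floor tax:
  Adjusted income: ¥900,000 + ¥268,000 + ¥300,000 + ¥205,000 = ¥1,673,000
  Less exemption ¥103,000 → base ¥1,570,000
  ¥1,570,000 × 13% = ¥204,100

Mainline income levy:
  ¥757,000 × 9% = ¥68,130
  ¥143,000 × 22% = ¥31,460
  → ¥99,590

Excess of alternative floor tax over mainline income levy: ¥204,100 − ¥99,590 = ¥104,510.

¥104,510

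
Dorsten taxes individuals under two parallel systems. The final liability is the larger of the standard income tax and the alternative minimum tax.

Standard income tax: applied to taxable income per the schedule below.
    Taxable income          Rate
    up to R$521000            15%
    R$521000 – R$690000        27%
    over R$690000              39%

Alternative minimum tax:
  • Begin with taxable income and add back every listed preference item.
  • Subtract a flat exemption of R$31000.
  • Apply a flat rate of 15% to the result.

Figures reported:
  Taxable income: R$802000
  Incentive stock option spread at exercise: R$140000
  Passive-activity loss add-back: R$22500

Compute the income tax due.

R$167460

Standard income tax:
  R$521000 × 15% = R$78150
  R$169000 × 27% = R$45630
  R$112000 × 39% = R$43680
  → R$167460

Alternative minimum tax:
  Adjusted income: R$802000 + R$140000 + R$22500 = R$964500
  Less exemption R$31000 → base R$933500
  R$933500 × 15% = R$140025

R$167460 > R$140025, so the standard income tax governs.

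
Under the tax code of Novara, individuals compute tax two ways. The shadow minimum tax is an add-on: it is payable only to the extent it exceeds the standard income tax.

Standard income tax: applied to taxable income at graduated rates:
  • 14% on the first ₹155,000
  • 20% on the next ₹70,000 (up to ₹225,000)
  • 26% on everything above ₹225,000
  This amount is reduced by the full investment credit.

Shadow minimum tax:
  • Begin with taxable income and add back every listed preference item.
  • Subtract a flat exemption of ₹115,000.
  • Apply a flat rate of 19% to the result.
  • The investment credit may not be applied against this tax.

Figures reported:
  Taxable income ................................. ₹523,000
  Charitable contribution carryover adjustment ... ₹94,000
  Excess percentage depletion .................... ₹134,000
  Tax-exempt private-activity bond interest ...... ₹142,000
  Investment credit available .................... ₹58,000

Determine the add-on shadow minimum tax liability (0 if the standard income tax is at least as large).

Shadow minimum tax:
  Adjusted income: ₹523,000 + ₹94,000 + ₹134,000 + ₹142,000 = ₹893,000
  Less exemption ₹115,000 → base ₹778,000
  ₹778,000 × 19% = ₹147,820

Standard income tax:
  ₹155,000 × 14% = ₹21,700
  ₹70,000 × 20% = ₹14,000
  ₹298,000 × 26% = ₹77,480
  → ₹113,180
  Less investment credit ₹58,000 → ₹55,180

Excess of shadow minimum tax over standard income tax: ₹147,820 − ₹55,180 = ₹92,640.

₹92,640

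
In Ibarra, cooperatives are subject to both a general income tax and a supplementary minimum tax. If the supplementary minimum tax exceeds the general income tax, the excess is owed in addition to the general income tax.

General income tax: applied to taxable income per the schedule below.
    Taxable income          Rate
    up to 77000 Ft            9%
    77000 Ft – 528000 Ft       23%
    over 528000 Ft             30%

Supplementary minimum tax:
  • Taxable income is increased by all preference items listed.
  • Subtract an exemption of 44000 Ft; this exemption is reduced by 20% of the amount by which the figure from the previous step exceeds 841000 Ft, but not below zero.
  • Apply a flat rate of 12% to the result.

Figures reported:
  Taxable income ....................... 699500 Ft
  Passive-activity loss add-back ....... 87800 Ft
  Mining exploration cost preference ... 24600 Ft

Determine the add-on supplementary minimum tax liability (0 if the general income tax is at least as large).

0 Ft

Supplementary minimum tax:
  Adjusted income: 699500 Ft + 87800 Ft + 24600 Ft = 811900 Ft
  Exemption: 811900 Ft ≤ 841000 Ft, so full 44000 Ft applies
  Base: 811900 Ft − 44000 Ft = 767900 Ft
  767900 Ft × 12% = 92148 Ft

General income tax:
  77000 Ft × 9% = 6930 Ft
  451000 Ft × 23% = 103730 Ft
  171500 Ft × 30% = 51450 Ft
  → 162110 Ft

92148 Ft ≤ 162110 Ft, so no add-on is due.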